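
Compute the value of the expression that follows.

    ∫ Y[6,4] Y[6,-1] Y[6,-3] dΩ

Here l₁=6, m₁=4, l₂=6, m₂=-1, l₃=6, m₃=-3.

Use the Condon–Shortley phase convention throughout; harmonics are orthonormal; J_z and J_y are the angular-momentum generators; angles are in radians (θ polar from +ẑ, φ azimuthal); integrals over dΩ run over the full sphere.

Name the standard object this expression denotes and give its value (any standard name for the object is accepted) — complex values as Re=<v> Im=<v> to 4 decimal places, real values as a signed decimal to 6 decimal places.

Gaunt coefficient, -0.084679

This is a Gaunt coefficient — the integral of a triple product of spherical harmonics over the sphere.
m-sum 0 ✓  L=18 even ✓  0≤6≤12 ✓
Π(2lᵢ+1) = 13×13×13 = 2197
triangle coeff Δ(6,6,6) = 1/325909584
Σ_t [0,6]: t=0:+1/373248000 t=1:−1/1728000 t=2:+1/110592 t=3:−1/46656 t=4:+1/110592 t=5:−1/1728000 t=6:+1/373248000 = -7/1555200
(3j)²=400/46189 [(6 6 6; 0 0 0)], sign=-1
Σ_t [0,2]: t=0:+1/4147200 t=1:−1/691200 t=2:+1/1244160 = -1/2488320
(3j)²=875/184756 [(6 6 6; 4 -1 -3)], sign=+1
⇒ 4πI² = 1137500/12623809
I = (-1)√(1137500/12623809/(4π)) = -0.08467897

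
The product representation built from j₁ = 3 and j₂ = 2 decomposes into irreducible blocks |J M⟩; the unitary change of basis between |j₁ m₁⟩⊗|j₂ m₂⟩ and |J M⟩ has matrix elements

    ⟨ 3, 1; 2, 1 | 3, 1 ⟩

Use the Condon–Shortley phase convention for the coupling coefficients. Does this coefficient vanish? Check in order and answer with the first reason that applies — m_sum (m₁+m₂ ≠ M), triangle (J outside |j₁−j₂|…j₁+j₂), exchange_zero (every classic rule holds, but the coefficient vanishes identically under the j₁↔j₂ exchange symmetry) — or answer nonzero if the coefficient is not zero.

m_sum

m-sum: m₁+m₂ = 1+1 = 2, M = 1  ✗ ⇒ coefficient is 0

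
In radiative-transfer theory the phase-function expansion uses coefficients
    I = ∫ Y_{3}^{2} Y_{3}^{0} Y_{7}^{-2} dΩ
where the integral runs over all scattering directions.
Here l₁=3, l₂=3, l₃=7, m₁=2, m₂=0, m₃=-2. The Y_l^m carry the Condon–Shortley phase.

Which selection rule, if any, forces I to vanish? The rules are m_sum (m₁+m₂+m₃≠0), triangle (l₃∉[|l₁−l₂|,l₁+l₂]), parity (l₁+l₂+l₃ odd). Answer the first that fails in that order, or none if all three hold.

m₁+m₂+m₃ = 2 + 0 − 2 = 0  ✓
triangle: need |l₁−l₂| ≤ l₃ ≤ l₁+l₂ = [0,6]; l₃=7 is outside  ✗
parity: l₁+l₂+l₃ = 13 is odd

triangle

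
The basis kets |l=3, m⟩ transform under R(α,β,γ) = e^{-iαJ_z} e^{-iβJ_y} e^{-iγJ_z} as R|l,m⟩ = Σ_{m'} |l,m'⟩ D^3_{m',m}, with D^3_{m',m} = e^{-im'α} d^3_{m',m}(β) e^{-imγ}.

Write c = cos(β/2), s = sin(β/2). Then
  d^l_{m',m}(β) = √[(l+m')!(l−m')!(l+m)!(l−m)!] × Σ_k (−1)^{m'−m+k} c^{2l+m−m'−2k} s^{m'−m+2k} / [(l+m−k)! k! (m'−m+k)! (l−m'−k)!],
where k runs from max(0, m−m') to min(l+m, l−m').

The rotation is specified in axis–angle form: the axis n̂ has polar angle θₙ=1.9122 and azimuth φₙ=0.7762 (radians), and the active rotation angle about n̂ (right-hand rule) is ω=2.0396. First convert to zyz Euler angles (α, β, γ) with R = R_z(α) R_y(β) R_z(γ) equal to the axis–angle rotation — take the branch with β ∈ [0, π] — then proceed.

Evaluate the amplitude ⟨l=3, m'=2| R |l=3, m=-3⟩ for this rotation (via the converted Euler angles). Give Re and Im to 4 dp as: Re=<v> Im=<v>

Re=0.4604 Im=0.1590

Axis–angle → zyz. n̂ = (sinθₙcosφₙ, sinθₙsinφₙ, cosθₙ) = (+0.672397, +0.660140, -0.334810), ω = 2.0396.
R = I cosω + sinω [n̂]ₓ + (1−cosω) n̂n̂ᵀ gives
  R = [+0.204574, +0.943115, +0.262076; +0.345741, +0.180861, -0.920735; -0.915758, +0.278968, -0.289074]
β = atan2(√(R₁₃²+R₂₃²), R₃₃) = 1.864055; α = atan2(R₂₃, R₁₃) mod 2π = 4.989693; γ = atan2(R₃₂, −R₃₁) mod 2π = 0.295700
Split into d^3_{2,-3}(β=1.8641) × two z-phases.
c=cos(1.864055/2)=0.596207, s=sin(1.864055/2)=0.802830; N=√[120·1·1·720]=293.938769
Admissible k: 0..0 (factorial args all ≥0)
  k=0: (−1)^5·293.9388/(120)·0.5962^1·0.8028^5 = -0.487071
d^3_{2,-3}(1.8641) = -0.487071
Phases: e^{-i·(2)·4.9897}=-0.850107+0.526610i, e^{-i·(-3)·0.2957}=+0.631663+0.775243i ⇒ D=+0.460395+0.158980i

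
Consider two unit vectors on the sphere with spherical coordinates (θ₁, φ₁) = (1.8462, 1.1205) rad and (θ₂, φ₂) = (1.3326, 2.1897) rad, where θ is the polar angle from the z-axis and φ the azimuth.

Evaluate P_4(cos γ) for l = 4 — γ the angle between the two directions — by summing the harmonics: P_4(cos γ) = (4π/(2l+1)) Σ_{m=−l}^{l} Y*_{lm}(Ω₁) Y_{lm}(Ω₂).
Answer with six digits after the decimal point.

Term-by-term m-sum for l=4 (normalisation 4π/9 = 1.396263):
  m=-4: Y*=-0.086662-0.369476i  Y=-0.310303-0.243814i  product -0.063192+0.135779i
  m=-3: Y*=+0.296020+0.066167i  Y=+0.260014-0.076436i  product +0.082027-0.005422i
  m=-2: Y*=+0.092816-0.117106i  Y=+0.063017-0.182201i  product -0.015488-0.024291i
  m=-1: Y*=+0.133755+0.276685i  Y=+0.164266+0.230628i  product -0.041840+0.076297i
  m=+0: Y*=+0.102922-0.000000i  Y=+0.152152+0.000000i  product +0.015660+0.000000i
  m=+1: Y*=-0.133755+0.276685i  Y=-0.164266+0.230628i  product -0.041840-0.076297i
  m=+2: Y*=+0.092816+0.117106i  Y=+0.063017+0.182201i  product -0.015488+0.024291i
  m=+3: Y*=-0.296020+0.066167i  Y=-0.260014-0.076436i  product +0.082027+0.005422i
  m=+4: Y*=-0.086662+0.369476i  Y=-0.310303+0.243814i  product -0.063192-0.135779i
Accumulated sum -0.061325-0.000000i; after 4π/(2l+1) scaling, -0.085626-0.000000i ⇒ P_4 = -0.085626

-0.085626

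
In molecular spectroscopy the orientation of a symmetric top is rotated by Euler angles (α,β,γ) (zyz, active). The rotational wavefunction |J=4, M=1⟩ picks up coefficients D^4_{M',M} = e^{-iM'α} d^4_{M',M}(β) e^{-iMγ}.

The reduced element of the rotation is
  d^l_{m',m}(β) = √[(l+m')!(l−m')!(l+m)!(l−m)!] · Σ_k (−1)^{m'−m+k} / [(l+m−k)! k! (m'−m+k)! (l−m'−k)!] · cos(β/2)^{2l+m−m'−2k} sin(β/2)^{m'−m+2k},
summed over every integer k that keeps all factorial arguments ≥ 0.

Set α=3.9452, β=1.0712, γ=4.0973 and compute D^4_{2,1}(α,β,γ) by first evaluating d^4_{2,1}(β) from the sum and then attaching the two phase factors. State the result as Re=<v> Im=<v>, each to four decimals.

First d^4_{2,1}(β=1.0712), then the phase factors e^{-i(2)α} and e^{-i(1)γ}:
c=cos(1.071200/2)=0.859963, s=sin(1.071200/2)=0.510357; N=√[720·2·120·6]=1018.233765
k: max(0,(1)−(2))=0 … min(4+(1),4−(2))=2
  k=0: (−1)^1·1018.2338/(240)·0.8600^7·0.5104^1 = -0.753125
  k=1: (−1)^2·1018.2338/(48)·0.8600^5·0.5104^3 = +1.326253
  k=2: (−1)^3·1018.2338/(72)·0.8600^3·0.5104^5 = -0.311404
d^4_{2,1}(1.0712) = -0.753125 +1.326253 -0.311404 = +0.261724
D = (-0.036410-0.999337i)·(+0.261724)·(-0.577031+0.816722i) = +0.219113+0.143140i

Re=0.2191 Im=0.1431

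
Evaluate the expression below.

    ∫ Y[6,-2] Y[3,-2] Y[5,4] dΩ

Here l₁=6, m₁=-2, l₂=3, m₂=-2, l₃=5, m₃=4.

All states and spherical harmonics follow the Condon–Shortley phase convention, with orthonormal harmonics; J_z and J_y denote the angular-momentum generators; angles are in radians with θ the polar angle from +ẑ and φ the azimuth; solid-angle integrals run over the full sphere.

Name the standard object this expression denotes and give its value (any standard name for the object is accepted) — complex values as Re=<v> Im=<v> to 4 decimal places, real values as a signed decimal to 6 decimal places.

This is a Gaunt coefficient — the integral of a triple product of spherical harmonics over the sphere.
Rules hold: Σm=0, L=14 even, 3≤5≤9.
N = 13·7·11 = 1001
Δ = 4!·8!·2!/15! = 1/675675
Racah Σ t=1..3: t=1:−1/8640 t=2:+1/2304 t=3:−1/8640 = 7/34560
⇒ 3j(6 3 5; 0 0 0)² = 7/429, sgn -1
Racah Σ t=0..1: t=0:+1/967680 t=1:−1/60480 = -1/64512
⇒ 3j(6 3 5; -2 -2 4)² = 15/1001, sgn +1
4πI² = N·(3j₀)²·(3jₘ)² = 35/143
I = -1·√(0.244755/4π) = -0.13956004

Gaunt coefficient, -0.139560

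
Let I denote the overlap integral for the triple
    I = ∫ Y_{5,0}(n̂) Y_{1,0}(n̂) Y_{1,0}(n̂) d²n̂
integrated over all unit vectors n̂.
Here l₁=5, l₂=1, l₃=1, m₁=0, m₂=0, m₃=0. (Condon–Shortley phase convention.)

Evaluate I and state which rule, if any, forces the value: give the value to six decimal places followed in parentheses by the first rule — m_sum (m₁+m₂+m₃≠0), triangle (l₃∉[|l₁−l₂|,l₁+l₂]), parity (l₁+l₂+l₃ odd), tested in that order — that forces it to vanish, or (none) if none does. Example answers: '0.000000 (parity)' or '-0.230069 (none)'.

0.000000 (triangle)

triangle: need 4≤l₃≤6, have 1; I=0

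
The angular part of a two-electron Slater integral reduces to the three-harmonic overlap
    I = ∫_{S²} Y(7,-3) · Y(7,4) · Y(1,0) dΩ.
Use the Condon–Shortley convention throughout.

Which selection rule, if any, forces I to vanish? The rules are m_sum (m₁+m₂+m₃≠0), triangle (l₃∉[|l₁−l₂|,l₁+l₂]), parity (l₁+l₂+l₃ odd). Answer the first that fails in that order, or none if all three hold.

azimuthal sum: -3 + 4 + 0 = 1  ✗
0 ≤ 1 ≤ 14 (triangle on l)
L = 7 + 7 + 1 = 15 (odd)

m_sum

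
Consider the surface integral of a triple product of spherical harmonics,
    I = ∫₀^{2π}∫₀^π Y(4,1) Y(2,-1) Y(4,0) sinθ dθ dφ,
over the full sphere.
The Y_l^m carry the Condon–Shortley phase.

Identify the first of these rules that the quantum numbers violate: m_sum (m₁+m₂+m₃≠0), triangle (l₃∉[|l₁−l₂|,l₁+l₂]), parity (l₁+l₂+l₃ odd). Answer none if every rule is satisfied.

none

Σmᵢ = 0  ✓
l₃∈[|l₁−l₂|,l₁+l₂]=[2,6], have l₃=4  ✓
Σlᵢ = 10 ⇒ even  ✓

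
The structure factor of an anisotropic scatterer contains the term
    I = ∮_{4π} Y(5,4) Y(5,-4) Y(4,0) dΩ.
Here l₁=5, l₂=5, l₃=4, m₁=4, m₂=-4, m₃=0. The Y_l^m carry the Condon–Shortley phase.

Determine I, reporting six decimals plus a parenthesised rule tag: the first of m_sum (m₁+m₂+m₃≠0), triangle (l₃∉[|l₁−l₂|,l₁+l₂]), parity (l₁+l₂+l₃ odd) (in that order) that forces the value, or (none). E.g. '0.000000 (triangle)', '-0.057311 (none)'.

Checks pass: Σm=0; 14 even; l₃=4∈[0,10].
(2·5+1)(2·5+1)(2·4+1) = 1089
Δ: 6! 4! 4! / 15! → 1/3153150
sum: t=1:−1/69120 t=2:+1/1728 t=3:−1/576 t=4:+1/1728 t=5:−1/69120 = -7/11520
3j²(5 5 4; 0 0 0) = Δ·Π!·Σ² = 2/143  (sign -1)
sum: t=0:+1/25920 t=1:−1/69120 = 1/41472
3j²(5 5 4; 4 -4 0) = Δ·Π!·Σ² = 2/143  (sign +1)
combine: 4πI² = 1089·2/143·2/143 = 36/169
take √, sign -1: I = -0.13019760
No selection rule forces the value: the integral is nonzero (none).

-0.130198 (none)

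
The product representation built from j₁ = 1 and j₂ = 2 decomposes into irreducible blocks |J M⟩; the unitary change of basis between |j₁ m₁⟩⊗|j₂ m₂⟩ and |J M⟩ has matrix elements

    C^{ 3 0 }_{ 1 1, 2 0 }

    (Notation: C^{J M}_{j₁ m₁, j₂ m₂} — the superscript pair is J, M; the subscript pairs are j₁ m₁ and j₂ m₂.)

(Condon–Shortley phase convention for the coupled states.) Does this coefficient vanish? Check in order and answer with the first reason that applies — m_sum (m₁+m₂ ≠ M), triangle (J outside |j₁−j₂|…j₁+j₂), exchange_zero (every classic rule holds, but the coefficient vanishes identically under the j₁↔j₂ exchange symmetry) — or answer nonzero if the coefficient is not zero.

m-sum: m₁+m₂ = 1+0 = 1, M = 0  ✗ ⇒ coefficient is 0

m_sum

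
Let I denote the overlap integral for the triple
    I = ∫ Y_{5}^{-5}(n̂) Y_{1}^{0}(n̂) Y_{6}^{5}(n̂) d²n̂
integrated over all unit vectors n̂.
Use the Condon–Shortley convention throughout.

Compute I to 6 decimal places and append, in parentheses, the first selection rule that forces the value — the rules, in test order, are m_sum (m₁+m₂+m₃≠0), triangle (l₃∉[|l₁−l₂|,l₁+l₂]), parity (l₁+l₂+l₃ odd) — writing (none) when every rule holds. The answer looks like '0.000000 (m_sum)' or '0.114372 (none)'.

-0.135514 (none)

m-sum 0 ✓  L=12 even ✓  4≤6≤6 ✓
Π(2lᵢ+1) = 11×3×13 = 429
triangle coeff Δ(5,1,6) = 1/858
Σ_t [0,0]: t=0:+1/14400 = 1/14400
(3j)²=6/143 [(5 1 6; 0 0 0)], sign=+1
Σ_t [0,0]: t=0:+1/3628800 = 1/3628800
(3j)²=1/78 [(5 1 6; -5 0 5)], sign=-1
⇒ 4πI² = 3/13
I = (-1)√(3/13/(4π)) = -0.13551395
No selection rule forces the value: the integral is nonzero (none).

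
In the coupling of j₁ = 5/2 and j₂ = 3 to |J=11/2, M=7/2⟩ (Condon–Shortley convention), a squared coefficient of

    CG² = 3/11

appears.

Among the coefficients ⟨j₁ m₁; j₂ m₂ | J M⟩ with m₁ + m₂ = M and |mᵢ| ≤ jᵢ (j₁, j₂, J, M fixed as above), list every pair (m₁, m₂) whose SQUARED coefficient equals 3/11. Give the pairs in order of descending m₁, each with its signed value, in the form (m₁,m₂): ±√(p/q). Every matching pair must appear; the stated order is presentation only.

Admissible pairs with m₁+m₂ = M = 7/2: (1/2,3), (3/2,2), (5/2,1)
  (m₁,m₂)=(5/2,1): CG² = 3/11, CG = +√(3/11)   ← matches the target
  (m₁,m₂)=(3/2,2): CG² = 6/11, CG = +√(6/11)
  (m₁,m₂)=(1/2,3): CG² = 2/11, CG = +√(2/11)
Pairs with CG² = 3/11: (5/2,1): +√(3/11)

(5/2,1): +√(3/11)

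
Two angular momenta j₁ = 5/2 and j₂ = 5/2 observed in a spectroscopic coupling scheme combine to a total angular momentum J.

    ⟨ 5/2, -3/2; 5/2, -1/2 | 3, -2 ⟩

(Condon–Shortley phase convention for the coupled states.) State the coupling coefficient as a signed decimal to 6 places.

j₁+j₂−J=2  J+j₁−j₂=3  J−j₁+j₂=3  j₁+j₂+J+1=9
(j₁±m₁, j₂±m₂, J±M) = (1,4,2,3,1,5)
P² = 48
sum k=1..2:
  [1] −1/12 = -1/12
  [2] +1/24 = 1/24
S = -1/24
C² = P²·S² = 1/12 ; C = -0.288675

−√(1/12) = -0.288675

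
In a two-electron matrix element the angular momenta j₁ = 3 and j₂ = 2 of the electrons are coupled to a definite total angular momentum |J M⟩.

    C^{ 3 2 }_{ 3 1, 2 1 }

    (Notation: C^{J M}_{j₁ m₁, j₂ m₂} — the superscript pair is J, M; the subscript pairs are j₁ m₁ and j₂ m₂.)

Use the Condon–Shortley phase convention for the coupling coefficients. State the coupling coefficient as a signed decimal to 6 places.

−√(1/4) = -0.500000

triangle: 2!×4!×2!/9! = 96/362880
(j±m)!: 4!×2!×3!×1!×5!×1! = 34560
prefactor² = (2J+1)×Δ×N² = 64
  k=1: −1/(1!×1!×1!×2!×3!×0!) = -1/12
  k=2: +1/(2!×0!×0!×1!×4!×1!) = 1/48
Σ = -1/16  ⇒  CG² = 64×(-1/16)² = 1/4
CG = −√(1/4) = -0.500000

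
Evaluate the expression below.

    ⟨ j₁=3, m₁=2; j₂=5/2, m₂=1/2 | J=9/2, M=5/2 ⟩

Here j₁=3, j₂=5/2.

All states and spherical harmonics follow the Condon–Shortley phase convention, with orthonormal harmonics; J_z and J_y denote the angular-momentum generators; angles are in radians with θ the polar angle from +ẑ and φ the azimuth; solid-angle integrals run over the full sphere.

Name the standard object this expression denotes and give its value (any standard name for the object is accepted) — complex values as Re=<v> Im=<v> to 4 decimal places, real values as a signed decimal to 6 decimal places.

Clebsch–Gordan coefficient, +√(49/198) ≈ +0.497468

This is a Clebsch–Gordan (vector-coupling) coefficient.
j₁+j₂−J=1  J+j₁−j₂=5  J−j₁+j₂=4  j₁+j₂+J+1=11
(j₁±m₁, j₂±m₂, J±M) = (5,1,3,2,7,2)
P² = 115200/11
sum k=0..1:
  [0] +1/144 = 1/144
  [1] −1/480 = -1/480
S = 7/1440
C² = P²·S² = 49/198 ; C = +0.497468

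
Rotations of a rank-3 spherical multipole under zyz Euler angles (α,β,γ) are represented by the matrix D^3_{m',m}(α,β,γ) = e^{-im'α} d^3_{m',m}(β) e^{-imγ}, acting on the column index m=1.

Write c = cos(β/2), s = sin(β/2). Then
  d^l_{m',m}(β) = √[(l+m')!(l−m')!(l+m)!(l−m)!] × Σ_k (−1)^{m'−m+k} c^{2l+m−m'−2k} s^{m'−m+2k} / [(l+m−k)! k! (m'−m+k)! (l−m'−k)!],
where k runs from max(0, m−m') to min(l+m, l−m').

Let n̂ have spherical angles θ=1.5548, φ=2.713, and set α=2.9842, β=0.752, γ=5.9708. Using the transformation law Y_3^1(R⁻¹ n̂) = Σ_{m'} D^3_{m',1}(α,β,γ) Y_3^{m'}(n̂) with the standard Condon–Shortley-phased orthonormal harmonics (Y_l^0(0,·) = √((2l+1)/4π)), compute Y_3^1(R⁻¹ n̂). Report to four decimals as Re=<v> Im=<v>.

Re=-0.2978 Im=0.0169

Need the full column D^3_{m',1} for m'=−3..3 at α=2.9842, β=0.7520, γ=5.9708.
cos(β/2)=0.930141, sin(β/2)=0.367203
d^3_{-3,1}: single k=4 term ⇒ +0.060921;  D = -0.060145+0.009693i
d^3_{-2,1}: k∈[3..4] ⇒ +0.251996 -0.019637 = +0.232359;  D = +0.232359-0.000558i
d^3_{-1,1}: k∈[2..4] ⇒ +0.605562 -0.125838 +0.002452 = +0.482175;  D = -0.476395-0.074435i
d^3_{0,1}: k∈[1..3] ⇒ +0.885606 -0.414072 +0.021511 = +0.493045;  D = +0.469183+0.151527i
d^3_{1,1}: k∈[0..2] ⇒ +0.647578 -0.807415 +0.094378 = -0.065458;  D = +0.058367+0.029632i
d^3_{2,1}: k∈[0..1] ⇒ -0.808444 +0.251996 = -0.556447;  D = -0.450550-0.326554i
d^3_{3,1}: single k=0 term ⇒ +0.390888;  D = -0.276630-0.276169i
Y_3^{m'}(θ=1.5548,φ=2.713) and Σ D·Y over m':
  (-0.0601+0.0097i)·(-0.1173-0.4002i)  (+0.2324-0.0006i)·(+0.0107+0.0124i)  (-0.4764-0.0744i)·(+0.2935+0.1341i)  (+0.4692+0.1515i)·(-0.0179+0.0000i)  (+0.0584+0.0296i)·(-0.2935+0.1341i)  (-0.4506-0.3266i)·(+0.0107-0.0124i)  (-0.2766-0.2762i)·(+0.1173-0.4002i)
Y_3^1(R⁻¹ n̂) = -0.297763+0.016880i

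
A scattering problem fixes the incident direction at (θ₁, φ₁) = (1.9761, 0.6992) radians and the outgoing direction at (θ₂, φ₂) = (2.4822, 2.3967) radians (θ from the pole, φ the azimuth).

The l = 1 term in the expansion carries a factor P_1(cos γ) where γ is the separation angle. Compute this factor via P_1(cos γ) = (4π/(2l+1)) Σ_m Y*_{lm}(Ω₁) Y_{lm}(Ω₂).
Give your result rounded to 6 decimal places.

Summing Y*_{l m}(θ₁,φ₁)·Y_{l m}(θ₂,φ₂) over m ∈ [−1, 1]; prefactor 4π/(2·1+1) = 4.188790:
  term(m=-1) = (-0.008492, -0.066665)   from Y*(Ω₁)=(0.243003, 0.204347), Y(Ω₂)=(-0.155606, -0.143484)
  term(m=+0) = (0.074398, 0.000000)   from Y*(Ω₁)=(-0.192655, -0.000000), Y(Ω₂)=(-0.386174, 0.000000)
  term(m=+1) = (-0.008492, 0.066665)   from Y*(Ω₁)=(-0.243003, 0.204347), Y(Ω₂)=(0.155606, -0.143484)
Total Σ_m = (0.057414, 0.000000). Multiply by 4.188790: (0.240495, 0.000000). P_1(cos γ) = 0.240495

0.240495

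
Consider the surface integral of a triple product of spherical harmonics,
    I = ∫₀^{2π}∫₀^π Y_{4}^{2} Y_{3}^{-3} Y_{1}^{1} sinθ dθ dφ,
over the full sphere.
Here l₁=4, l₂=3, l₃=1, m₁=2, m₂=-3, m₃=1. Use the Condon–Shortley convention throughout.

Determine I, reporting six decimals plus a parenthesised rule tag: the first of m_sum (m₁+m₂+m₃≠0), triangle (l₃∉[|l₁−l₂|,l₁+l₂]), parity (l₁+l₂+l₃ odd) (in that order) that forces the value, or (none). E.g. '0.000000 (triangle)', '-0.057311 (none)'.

0.061558 (none)

Checks pass: Σm=0; 8 even; l₃=1∈[1,7].
(2·4+1)(2·3+1)(2·1+1) = 189
Δ: 6! 2! 0! / 9! → 1/252
sum: t=3:−1/36 = -1/36
3j²(4 3 1; 0 0 0) = Δ·Π!·Σ² = 4/63  (sign +1)
sum: t=0:+1/1440 = 1/1440
3j²(4 3 1; 2 -3 1) = Δ·Π!·Σ² = 1/252  (sign +1)
combine: 4πI² = 189·4/63·1/252 = 1/21
take √, sign +1: I = 0.06155813
No selection rule forces the value: the integral is nonzero (none).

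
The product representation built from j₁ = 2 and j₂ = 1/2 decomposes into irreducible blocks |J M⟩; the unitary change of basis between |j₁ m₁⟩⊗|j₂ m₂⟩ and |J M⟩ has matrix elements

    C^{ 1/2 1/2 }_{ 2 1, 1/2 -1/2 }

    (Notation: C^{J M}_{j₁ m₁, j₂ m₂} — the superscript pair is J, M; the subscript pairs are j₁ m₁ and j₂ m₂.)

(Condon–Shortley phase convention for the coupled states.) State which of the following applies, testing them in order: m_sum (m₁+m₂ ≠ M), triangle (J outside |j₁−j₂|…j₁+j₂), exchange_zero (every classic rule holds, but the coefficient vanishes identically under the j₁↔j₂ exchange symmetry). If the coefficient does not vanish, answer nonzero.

triangle

m-sum: m₁+m₂ = 1+(-1/2) = 1/2, M = 1/2  ✓
triangle: need |j₁−j₂| ≤ J ≤ j₁+j₂, i.e. J ∈ [3/2, 5/2]; J = 1/2 is outside ✗ ⇒ coefficient is 0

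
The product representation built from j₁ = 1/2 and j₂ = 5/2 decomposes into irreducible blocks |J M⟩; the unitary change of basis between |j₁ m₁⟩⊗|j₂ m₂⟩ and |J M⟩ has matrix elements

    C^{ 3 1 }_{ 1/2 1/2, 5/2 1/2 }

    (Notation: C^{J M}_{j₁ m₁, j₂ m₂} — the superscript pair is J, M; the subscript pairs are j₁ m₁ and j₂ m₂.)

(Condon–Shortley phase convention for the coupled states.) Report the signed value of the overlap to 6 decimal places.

+√(2/3) = +0.816497

√[7·0!1!5!/7! · 1!0!3!2!4!2!] = √(96)
  +(−1)^0/∏(0,0,0,3,1,2)! = 1/12  (running 1/12)
⟨..|..⟩ = √(96)·(1/12) = +0.816497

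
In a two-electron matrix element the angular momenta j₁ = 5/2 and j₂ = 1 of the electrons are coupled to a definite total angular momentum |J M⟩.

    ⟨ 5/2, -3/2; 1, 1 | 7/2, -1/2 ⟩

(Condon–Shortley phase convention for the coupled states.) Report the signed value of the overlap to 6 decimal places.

triangle: 0!×5!×2!/8! = 240/40320
(j±m)!: 1!×4!×2!×0!×3!×4! = 6912
prefactor² = (2J+1)×Δ×N² = 2304/7
  k=0: +1/(0!×0!×4!×2!×1!×0!) = 1/48
Σ = 1/48  ⇒  CG² = 2304/7×(1/48)² = 1/7
CG = +√(1/7) = +0.377964

+0.377964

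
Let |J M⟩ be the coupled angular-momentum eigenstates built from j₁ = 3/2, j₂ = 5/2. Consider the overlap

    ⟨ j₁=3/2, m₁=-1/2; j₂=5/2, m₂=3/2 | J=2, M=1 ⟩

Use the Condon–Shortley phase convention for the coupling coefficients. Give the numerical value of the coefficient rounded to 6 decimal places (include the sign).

+√(1/42) = +0.154303

triangle: 2!×1!×3!/7! = 12/5040
(j±m)!: 1!×2!×4!×1!×3!×1! = 288
prefactor² = (2J+1)×Δ×N² = 24/7
  k=1: −1/(1!×1!×1!×3!×0!×0!) = -1/6
  k=2: +1/(2!×0!×0!×2!×1!×1!) = 1/4
Σ = 1/12  ⇒  CG² = 24/7×(1/12)² = 1/42
CG = +√(1/42) = +0.154303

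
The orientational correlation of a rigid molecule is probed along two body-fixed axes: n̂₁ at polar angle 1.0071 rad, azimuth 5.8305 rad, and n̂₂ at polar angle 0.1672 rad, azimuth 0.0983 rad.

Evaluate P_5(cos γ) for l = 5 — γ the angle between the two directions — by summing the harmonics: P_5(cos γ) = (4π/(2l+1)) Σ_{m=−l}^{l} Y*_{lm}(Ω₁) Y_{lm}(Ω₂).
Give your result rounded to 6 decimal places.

Term-by-term m-sum for l=5 (normalisation 4π/11 = 1.142397):
  [-5]  conj(Y_{5,-5})(Ω₁) = -0.12790 - 0.15414j ; Y_{5,-5}(Ω₂) = 0.00005 - 0.00003j ; Δ = -0.00001 - 0.00000j
  [-4]  conj(Y_{5,-4})(Ω₁) = -0.09515 - 0.38889j ; Y_{5,-4}(Ω₂) = 0.00103 - 0.00043j ; Δ = -0.00026 - 0.00036j
  [-3]  conj(Y_{5,-3})(Ω₁) = 0.06924 - 0.32052j ; Y_{5,-3}(Ω₂) = 0.01183 - 0.00359j ; Δ = -0.00033 - 0.00404j
  [-2]  conj(Y_{5,-2})(Ω₁) = -0.05733 + 0.07305j ; Y_{5,-2}(Ω₂) = 0.08701 - 0.01733j ; Δ = -0.00372 + 0.00735j
  [-1]  conj(Y_{5,-1})(Ω₁) = -0.31291 + 0.15219j ; Y_{5,-1}(Ω₂) = 0.38408 - 0.03788j ; Δ = -0.11442 + 0.07031j
  [+0]  conj(Y_{5,0})(Ω₁) = 0.00940 + 0.00000j ; Y_{5,0}(Ω₂) = 0.74927 + 0.00000j ; Δ = 0.00704 + 0.00000j
  [+1]  conj(Y_{5,1})(Ω₁) = 0.31291 + 0.15219j ; Y_{5,1}(Ω₂) = -0.38408 - 0.03788j ; Δ = -0.11442 - 0.07031j
  [+2]  conj(Y_{5,2})(Ω₁) = -0.05733 - 0.07305j ; Y_{5,2}(Ω₂) = 0.08701 + 0.01733j ; Δ = -0.00372 - 0.00735j
  [+3]  conj(Y_{5,3})(Ω₁) = -0.06924 - 0.32052j ; Y_{5,3}(Ω₂) = -0.01183 - 0.00359j ; Δ = -0.00033 + 0.00404j
  [+4]  conj(Y_{5,4})(Ω₁) = -0.09515 + 0.38889j ; Y_{5,4}(Ω₂) = 0.00103 + 0.00043j ; Δ = -0.00026 + 0.00036j
  [+5]  conj(Y_{5,5})(Ω₁) = 0.12790 - 0.15414j ; Y_{5,5}(Ω₂) = -0.00005 - 0.00003j ; Δ = -0.00001 + 0.00000j
Accumulated sum -0.23045 - 0.00000j; after 4π/(2l+1) scaling, -0.26327 - 0.00000j ⇒ P_5 = -0.263266

-0.263266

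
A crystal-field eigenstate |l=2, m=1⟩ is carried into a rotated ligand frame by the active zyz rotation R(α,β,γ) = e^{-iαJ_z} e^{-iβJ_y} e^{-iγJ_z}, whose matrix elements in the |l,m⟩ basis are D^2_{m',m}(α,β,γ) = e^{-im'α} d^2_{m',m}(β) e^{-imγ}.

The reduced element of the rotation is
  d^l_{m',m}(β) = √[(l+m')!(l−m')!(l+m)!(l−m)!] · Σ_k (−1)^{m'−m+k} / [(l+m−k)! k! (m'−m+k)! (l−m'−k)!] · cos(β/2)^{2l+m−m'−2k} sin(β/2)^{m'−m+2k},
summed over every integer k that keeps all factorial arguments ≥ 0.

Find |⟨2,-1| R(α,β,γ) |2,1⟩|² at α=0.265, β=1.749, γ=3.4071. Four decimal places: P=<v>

P=0.1444

D^2_{-1,1}(0.2650,1.7490,3.4071) = e^{-i·-1·0.2650}·d^2_{-1,1}(1.7490)·e^{-i·1·3.4071}. Compute d first:
With c≡cos(β/2)=0.641381 and s≡sin(β/2)=0.767223, N=[1·6·6·1]^{1/2}=6.000000
The bounds max(0,m−m')=2 and min(l+m,l−m')=3 give 2 terms
  k=2: (−1)^0·6.0000/(2)·0.6414^2·0.7672^2 = +0.726434
  k=3: (−1)^1·6.0000/(6)·0.6414^0·0.7672^4 = -0.346486
d^2_{-1,1}(1.7490) = +0.726434 -0.346486 = +0.379947
|D^2_{-1,1}|² = |d^2_{-1,1}(β)|² = (+0.379947)² = 0.144360 (the z-rotation phases have unit modulus)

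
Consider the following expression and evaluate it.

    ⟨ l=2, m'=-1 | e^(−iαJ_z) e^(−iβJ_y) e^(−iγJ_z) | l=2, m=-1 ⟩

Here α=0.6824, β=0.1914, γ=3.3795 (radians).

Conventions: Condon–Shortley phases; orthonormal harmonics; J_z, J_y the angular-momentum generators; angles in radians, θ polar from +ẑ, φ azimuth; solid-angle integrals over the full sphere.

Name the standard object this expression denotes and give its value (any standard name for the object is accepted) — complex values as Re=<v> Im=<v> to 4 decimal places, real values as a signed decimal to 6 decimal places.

Wigner D-matrix element, Re=-0.5781 Im=-0.7597

This is a Wigner D-matrix element — the rotation-matrix element ⟨l m'| R(α,β,γ) |l m⟩ in the angular-momentum basis.
D^2_{-1,-1}(0.6824,0.1914,3.3795) = e^{-i·-1·0.6824}·d^2_{-1,-1}(0.1914)·e^{-i·-1·3.3795}. Compute d first:
With c≡cos(β/2)=0.995424 and s≡sin(β/2)=0.095554, N=[1·6·1·6]^{1/2}=6.000000
Admissible k: 0..1 (factorial args all ≥0)
  k=0: (−1)^0·6.0000/(6)·0.9954^4·0.0956^0 = +0.981822
  k=1: (−1)^1·6.0000/(2)·0.9954^2·0.0956^2 = -0.027142
d^2_{-1,-1}(0.1914) = +0.981822 -0.027142 = +0.954681
Attach z-rotation phases: D = e^{-i(-1)(0.6824)}·(+0.954681)·e^{-i(-1)(3.3795)} = -0.578131-0.759723i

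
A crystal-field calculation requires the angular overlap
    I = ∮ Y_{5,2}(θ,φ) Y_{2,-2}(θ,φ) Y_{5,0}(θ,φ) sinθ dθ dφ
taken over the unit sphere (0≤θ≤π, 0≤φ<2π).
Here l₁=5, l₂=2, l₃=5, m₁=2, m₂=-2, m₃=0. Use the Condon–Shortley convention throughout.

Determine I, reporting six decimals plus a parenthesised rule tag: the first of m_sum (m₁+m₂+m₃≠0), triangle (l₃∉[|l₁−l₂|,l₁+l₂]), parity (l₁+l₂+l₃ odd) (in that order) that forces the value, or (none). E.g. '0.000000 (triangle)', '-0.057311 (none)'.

-0.191372 (none)

m-sum 0 ✓  L=12 even ✓  3≤5≤7 ✓
Π(2lᵢ+1) = 11×5×11 = 605
triangle coeff Δ(5,2,5) = 1/38610
Σ_t [0,2]: t=0:+1/2880 t=1:−1/576 t=2:+1/2880 = -1/960
(3j)²=10/429 [(5 2 5; 0 0 0)], sign=+1
Σ_t [0,0]: t=0:+1/2880 = 1/2880
(3j)²=14/429 [(5 2 5; 2 -2 0)], sign=-1
⇒ 4πI² = 700/1521
I = (-1)√(700/1521/(4π)) = -0.19137248
No selection rule forces the value: the integral is nonzero (none).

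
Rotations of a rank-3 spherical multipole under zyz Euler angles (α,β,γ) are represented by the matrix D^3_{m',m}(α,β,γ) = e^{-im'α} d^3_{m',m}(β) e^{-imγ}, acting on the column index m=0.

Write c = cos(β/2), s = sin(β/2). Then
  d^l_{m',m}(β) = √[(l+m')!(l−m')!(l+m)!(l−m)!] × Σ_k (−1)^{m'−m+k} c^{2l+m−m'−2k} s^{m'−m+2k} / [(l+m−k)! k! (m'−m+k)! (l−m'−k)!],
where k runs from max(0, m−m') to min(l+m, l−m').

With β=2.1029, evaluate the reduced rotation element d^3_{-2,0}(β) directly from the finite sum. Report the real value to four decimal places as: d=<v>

d=-0.5159

d^3_{-2,0}(β=2.1029) via the finite sum:
c=cos(2.102900/2)=0.496313, s=sin(2.102900/2)=0.868144; N=√[1·120·6·6]=65.726707
k: max(0,(0)−(-2))=2 … min(3+(0),3−(-2))=3
  k=2: (−1)^0·65.7267/(12)·0.4963^4·0.8681^2 = +0.250476
  k=3: (−1)^1·65.7267/(12)·0.4963^2·0.8681^4 = -0.766369
d^3_{-2,0}(2.1029) = +0.250476 -0.766369 = -0.515894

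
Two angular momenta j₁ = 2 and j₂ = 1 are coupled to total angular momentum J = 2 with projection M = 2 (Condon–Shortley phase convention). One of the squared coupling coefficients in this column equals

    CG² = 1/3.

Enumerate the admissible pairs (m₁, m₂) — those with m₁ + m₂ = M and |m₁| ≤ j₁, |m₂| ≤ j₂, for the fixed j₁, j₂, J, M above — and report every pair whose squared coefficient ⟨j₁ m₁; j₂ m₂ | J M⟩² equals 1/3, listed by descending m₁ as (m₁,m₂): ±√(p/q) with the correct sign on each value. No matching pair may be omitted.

Admissible pairs with m₁+m₂ = M = 2: (1,1), (2,0)
  (m₁,m₂)=(2,0): CG² = 2/3, CG = +√(2/3)
  (m₁,m₂)=(1,1): CG² = 1/3, CG = −√(1/3)   ← matches the target
Pairs with CG² = 1/3: (1,1): −√(1/3)

(1,1): −√(1/3)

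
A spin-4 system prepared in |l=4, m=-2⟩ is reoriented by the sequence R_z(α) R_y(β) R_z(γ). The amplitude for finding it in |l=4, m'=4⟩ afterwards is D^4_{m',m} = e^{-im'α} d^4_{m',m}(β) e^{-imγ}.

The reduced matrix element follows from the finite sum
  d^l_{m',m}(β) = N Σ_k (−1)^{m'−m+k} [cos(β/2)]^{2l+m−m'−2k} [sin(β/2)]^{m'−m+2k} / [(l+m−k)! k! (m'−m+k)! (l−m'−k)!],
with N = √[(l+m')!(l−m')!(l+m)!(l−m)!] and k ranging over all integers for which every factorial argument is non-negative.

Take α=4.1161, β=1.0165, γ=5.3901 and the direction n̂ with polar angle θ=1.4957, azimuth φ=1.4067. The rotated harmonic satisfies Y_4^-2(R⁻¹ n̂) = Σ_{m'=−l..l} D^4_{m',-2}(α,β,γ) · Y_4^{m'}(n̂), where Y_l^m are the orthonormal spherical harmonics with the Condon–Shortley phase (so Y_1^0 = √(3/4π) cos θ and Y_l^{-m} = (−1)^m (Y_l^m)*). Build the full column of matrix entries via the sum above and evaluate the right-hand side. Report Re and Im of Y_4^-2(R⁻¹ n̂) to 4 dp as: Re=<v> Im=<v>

Re=-0.4264 Im=-0.0168

Need the full column D^4_{m',-2} for m'=−4..4 at α=4.1161, β=1.0165, γ=5.3901.
cos(β/2)=0.873597, sin(β/2)=0.486649
d^4_{-4,-2}: single k=2 term ⇒ +0.557031;  D = -0.286897+0.477466i
d^4_{-3,-2}: k∈[1..2] ⇒ +0.707065 -0.658249 = +0.048817;  D = -0.020503-0.044302i
d^4_{-2,-2}: k∈[0..2] ⇒ +0.339227 -1.263227 +0.490005 = -0.433995;  D = -0.428253-0.070362i
d^4_{-1,-2}: k∈[0..2] ⇒ -0.801737 +1.243974 -0.257353 = +0.184884;  D = -0.127254+0.134121i
d^4_{0,-2}: k∈[0..2] ⇒ +0.998669 -0.826418 +0.096170 = +0.268421;  D = -0.057365-0.262220i
d^4_{1,-2}: k∈[0..2] ⇒ -0.829316 +0.386029 -0.023959 = -0.467245;  D = -0.433755-0.173707i
d^4_{2,-2}: k∈[0..2] ⇒ +0.490005 -0.121647 +0.003146 = +0.371504;  D = -0.307954+0.207798i
d^4_{3,-2}: k∈[0..1] ⇒ -0.204268 +0.021129 = -0.183138;  D = -0.000494+0.183138i
d^4_{4,-2}: single k=0 term ⇒ +0.053641;  D = +0.044303+0.030243i
Y_4^{m'}(θ=1.4957,φ=1.4067) and Σ D·Y over m':
  (-0.2869+0.4775i)·(+0.3466+0.2670i)  (-0.0205-0.0443i)·(-0.0440+0.0821i)  (-0.4283-0.0704i)·(+0.3025+0.1030i)  (-0.1273+0.1341i)·(-0.0171+0.1034i)  (-0.0574-0.2622i)·(+0.2996+0.0000i)  (-0.4338-0.1737i)·(+0.0171+0.1034i)  (-0.3080+0.2078i)·(+0.3025-0.1030i)  (-0.0005+0.1831i)·(+0.0440+0.0821i)  (+0.0443+0.0302i)·(+0.3466-0.2670i)
Y_4^-2(R⁻¹ n̂) = -0.426405-0.016808i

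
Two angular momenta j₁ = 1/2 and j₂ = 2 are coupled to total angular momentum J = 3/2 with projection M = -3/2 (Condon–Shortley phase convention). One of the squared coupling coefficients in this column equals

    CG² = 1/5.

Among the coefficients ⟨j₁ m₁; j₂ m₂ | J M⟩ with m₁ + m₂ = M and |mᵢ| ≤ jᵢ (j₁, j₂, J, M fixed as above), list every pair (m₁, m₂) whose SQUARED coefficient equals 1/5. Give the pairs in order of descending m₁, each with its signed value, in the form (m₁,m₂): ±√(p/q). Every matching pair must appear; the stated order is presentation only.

Admissible pairs with m₁+m₂ = M = -3/2: (-1/2,-1), (1/2,-2)
  (m₁,m₂)=(1/2,-2): CG² = 4/5, CG = +√(4/5)
  (m₁,m₂)=(-1/2,-1): CG² = 1/5, CG = −√(1/5)   ← matches the target
Pairs with CG² = 1/5: (-1/2,-1): −√(1/5)

(-1/2,-1): −√(1/5)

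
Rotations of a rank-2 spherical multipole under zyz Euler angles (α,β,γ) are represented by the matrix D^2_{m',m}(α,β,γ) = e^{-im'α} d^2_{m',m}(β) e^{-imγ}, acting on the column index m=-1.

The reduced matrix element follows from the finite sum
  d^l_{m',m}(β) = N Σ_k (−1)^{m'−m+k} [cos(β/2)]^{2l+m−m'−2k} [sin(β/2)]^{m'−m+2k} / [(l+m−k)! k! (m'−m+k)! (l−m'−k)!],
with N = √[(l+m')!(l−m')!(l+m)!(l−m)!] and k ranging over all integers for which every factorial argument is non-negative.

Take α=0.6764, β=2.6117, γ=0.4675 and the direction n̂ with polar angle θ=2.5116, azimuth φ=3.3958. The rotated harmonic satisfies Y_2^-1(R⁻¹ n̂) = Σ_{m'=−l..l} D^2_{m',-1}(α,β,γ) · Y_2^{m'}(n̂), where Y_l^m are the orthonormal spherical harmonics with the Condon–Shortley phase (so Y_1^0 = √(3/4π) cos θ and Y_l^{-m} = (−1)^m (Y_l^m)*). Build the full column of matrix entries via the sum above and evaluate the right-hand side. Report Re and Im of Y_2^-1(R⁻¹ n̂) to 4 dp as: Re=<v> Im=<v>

Re=0.2917 Im=0.0584

Need the full column D^2_{m',-1} for m'=−2..2 at α=0.6764, β=2.6117, γ=0.4675.
cos(β/2)=0.261857, sin(β/2)=0.965107
d^2_{-2,-1}: single k=1 term ⇒ +0.034658;  D = -0.008558+0.033585i
d^2_{-1,-1}: k∈[0..1] ⇒ +0.004702 -0.191603 = -0.186901;  D = -0.077386-0.170128i
d^2_{0,-1}: k∈[0..1] ⇒ -0.042447 +0.576589 = +0.534142;  D = +0.476827+0.240714i
d^2_{1,-1}: k∈[0..1] ⇒ +0.191603 -0.867563 = -0.675960;  D = -0.661265+0.140183i
d^2_{2,-1}: single k=0 term ⇒ -0.470783;  D = -0.298033+0.364435i
Y_2^{m'}(θ=2.5116,φ=3.3958) and Σ D·Y over m':
  (-0.0086+0.0336i)·(+0.1171-0.0653i)  (-0.0774-0.1701i)·(+0.3559-0.0925i)  (+0.4768+0.2407i)·(+0.3024+0.0000i)  (-0.6613+0.1402i)·(-0.3559-0.0925i)  (-0.2980+0.3644i)·(+0.1171+0.0653i)
Y_2^-1(R⁻¹ n̂) = +0.291746+0.058368i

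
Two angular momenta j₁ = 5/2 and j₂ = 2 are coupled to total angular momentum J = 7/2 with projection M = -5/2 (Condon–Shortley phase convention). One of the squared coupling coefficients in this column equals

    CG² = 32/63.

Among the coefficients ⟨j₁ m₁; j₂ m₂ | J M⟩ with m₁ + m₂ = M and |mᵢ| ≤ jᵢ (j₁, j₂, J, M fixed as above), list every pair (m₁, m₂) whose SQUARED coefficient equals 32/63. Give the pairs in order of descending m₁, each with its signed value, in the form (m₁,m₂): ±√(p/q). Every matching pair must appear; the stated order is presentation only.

Admissible pairs with m₁+m₂ = M = -5/2: (-5/2,0), (-3/2,-1), (-1/2,-2)
  (m₁,m₂)=(-1/2,-2): CG² = 32/63, CG = +√(32/63)   ← matches the target
  (m₁,m₂)=(-3/2,-1): CG² = 1/63, CG = −√(1/63)
  (m₁,m₂)=(-5/2,0): CG² = 10/21, CG = −√(10/21)
Pairs with CG² = 32/63: (-1/2,-2): +√(32/63)

(-1/2,-2): +√(32/63)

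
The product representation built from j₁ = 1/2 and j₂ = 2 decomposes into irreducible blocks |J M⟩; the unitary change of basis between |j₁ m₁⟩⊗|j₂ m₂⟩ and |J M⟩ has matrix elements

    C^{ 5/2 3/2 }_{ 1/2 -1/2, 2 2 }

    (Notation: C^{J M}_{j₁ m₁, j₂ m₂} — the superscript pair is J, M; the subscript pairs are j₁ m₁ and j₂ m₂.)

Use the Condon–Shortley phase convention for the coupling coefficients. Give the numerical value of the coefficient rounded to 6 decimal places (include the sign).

j₁+j₂−J=0  J+j₁−j₂=1  J−j₁+j₂=4  j₁+j₂+J+1=6
(j₁±m₁, j₂±m₂, J±M) = (0,1,4,0,4,1)
P² = 576/5
sum k=0..0:
  [0] +1/24 = 1/24
S = 1/24
C² = P²·S² = 1/5 ; C = +0.447214

+0.447214  (= +√(1/5))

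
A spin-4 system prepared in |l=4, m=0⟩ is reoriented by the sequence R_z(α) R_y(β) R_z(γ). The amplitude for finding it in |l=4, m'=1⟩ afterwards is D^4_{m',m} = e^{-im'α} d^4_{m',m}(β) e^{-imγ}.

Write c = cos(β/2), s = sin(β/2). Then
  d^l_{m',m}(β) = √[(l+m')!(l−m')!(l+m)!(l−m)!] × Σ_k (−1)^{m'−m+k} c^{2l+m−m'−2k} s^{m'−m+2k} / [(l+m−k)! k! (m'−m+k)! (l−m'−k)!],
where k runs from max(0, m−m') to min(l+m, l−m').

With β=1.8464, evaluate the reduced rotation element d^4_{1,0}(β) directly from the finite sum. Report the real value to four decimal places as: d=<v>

d=-0.3633

d^4_{1,0}(β=1.8464) via the finite sum:
Half-angle: c=0.603271, s=0.797536. N=√(120·6·24·24)=643.987578
k∈{0,1,2,3} keeps every argument non-negative
  k=0: (−1)^1·643.9876/(144)·0.6033^7·0.7975^1 = -0.103718
  k=1: (−1)^2·643.9876/(24)·0.6033^5·0.7975^3 = +1.087627
  k=2: (−1)^3·643.9876/(24)·0.6033^3·0.7975^5 = -1.900885
  k=3: (−1)^4·643.9876/(144)·0.6033^1·0.7975^7 = +0.553707
d^4_{1,0}(1.8464) = -0.103718 +1.087627 -1.900885 +0.553707 = -0.363268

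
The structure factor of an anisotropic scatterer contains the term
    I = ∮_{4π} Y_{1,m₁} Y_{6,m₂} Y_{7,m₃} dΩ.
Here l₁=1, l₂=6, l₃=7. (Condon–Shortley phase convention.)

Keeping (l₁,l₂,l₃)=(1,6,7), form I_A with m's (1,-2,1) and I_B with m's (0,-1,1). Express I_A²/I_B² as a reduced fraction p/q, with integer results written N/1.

5/16

Shared (l₁,l₂,l₃)=(1,6,7): N and (l;000)² cancel in I_A²/I_B².
A: Δ = 0!·2!·12!/15! = 1/1365; Racah Σ t=0..0: t=0:+1/1935360 = 1/1935360; ⇒ 3j(1 6 7; 1 -2 1)² = 1/91, sgn +1
B: Δ = 0!·2!·12!/15! = 1/1365; Racah Σ t=0..0: t=0:+1/604800 = 1/604800; ⇒ 3j(1 6 7; 0 -1 1)² = 16/455, sgn +1
I_A²/I_B² = (1/91)/(16/455) = 5/16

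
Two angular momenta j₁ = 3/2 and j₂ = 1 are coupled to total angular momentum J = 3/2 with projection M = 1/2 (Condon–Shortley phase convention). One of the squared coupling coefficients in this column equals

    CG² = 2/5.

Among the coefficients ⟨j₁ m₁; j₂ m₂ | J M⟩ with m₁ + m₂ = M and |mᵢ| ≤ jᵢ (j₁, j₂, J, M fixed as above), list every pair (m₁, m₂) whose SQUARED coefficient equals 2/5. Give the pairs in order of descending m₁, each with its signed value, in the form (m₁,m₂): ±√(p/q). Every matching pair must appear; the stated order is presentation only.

(3/2,-1): +√(2/5)

Admissible pairs with m₁+m₂ = M = 1/2: (-1/2,1), (1/2,0), (3/2,-1)
  (m₁,m₂)=(3/2,-1): CG² = 2/5, CG = +√(2/5)   ← matches the target
  (m₁,m₂)=(1/2,0): CG² = 1/15, CG = +√(1/15)
  (m₁,m₂)=(-1/2,1): CG² = 8/15, CG = −√(8/15)
Pairs with CG² = 2/5: (3/2,-1): +√(2/5)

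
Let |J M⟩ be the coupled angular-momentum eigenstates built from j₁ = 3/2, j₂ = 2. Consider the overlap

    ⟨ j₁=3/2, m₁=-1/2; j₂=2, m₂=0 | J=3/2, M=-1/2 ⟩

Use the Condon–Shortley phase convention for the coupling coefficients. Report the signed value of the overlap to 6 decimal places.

−√(1/5) = -0.447214

j₁+j₂−J=2  J+j₁−j₂=1  J−j₁+j₂=2  j₁+j₂+J+1=6
(j₁±m₁, j₂±m₂, J±M) = (1,2,2,2,1,2)
P² = 16/45
sum k=1..2:
  [1] −1/1 = -1
  [2] +1/4 = 1/4
S = -3/4
C² = P²·S² = 1/5 ; C = -0.447214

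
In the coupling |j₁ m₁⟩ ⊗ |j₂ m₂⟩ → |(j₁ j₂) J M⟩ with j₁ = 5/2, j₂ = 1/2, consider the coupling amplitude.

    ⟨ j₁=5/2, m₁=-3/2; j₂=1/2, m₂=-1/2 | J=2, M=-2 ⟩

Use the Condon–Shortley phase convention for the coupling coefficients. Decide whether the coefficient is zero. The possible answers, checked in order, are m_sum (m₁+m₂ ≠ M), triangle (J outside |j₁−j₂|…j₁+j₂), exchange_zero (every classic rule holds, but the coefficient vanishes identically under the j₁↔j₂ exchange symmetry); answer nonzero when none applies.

m-sum: m₁+m₂ = -3/2+(-1/2) = -2, M = -2  ✓
triangle: |j₁−j₂| = 2 ≤ J = 2 ≤ j₁+j₂ = 3  ✓
exchange: j₁≠j₂ or m₁≠m₂ — the exchange symmetry imposes no constraint here
value check: CG = +√(1/6) = +0.408248 ≠ 0

nonzero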